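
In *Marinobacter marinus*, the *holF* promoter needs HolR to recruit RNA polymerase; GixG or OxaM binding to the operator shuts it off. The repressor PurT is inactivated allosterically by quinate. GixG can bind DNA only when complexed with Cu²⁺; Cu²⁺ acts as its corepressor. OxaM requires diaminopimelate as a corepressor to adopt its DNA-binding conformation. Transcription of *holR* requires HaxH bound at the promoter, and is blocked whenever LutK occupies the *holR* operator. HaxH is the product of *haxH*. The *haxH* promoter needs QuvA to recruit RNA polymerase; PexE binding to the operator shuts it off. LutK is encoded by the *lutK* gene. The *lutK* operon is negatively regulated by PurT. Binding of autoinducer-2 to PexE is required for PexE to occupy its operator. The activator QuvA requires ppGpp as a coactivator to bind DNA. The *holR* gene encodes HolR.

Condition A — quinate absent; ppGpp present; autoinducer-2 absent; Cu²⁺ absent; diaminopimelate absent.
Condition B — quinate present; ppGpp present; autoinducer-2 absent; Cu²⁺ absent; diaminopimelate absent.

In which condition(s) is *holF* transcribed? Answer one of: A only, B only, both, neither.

A only

Condition A:
Quinate is absent, so PurT is active.
With repressor PurT bound, *lutK* is not transcribed.
So LutK is not produced.
ppGpp is present, so QuvA is active.
Autoinducer-2 is absent, so PexE is inactive.
No repressor is bound and QuvA is active, so *haxH* is transcribed.
So HaxH is produced and active.
No repressor is bound and HaxH is active, so *holR* is transcribed.
So HolR is produced and active.
Cu²⁺ is absent, so GixG is inactive.
Diaminopimelate is absent, so OxaM is inactive.
No repressor is bound and HolR is active, so *holF* is transcribed.
→ *holF* is ON in A.
Condition B:
Quinate is present, so PurT is inactive.
With no repressor bound, *lutK* is transcribed.
So LutK is produced and active.
ppGpp is present, so QuvA is active.
Autoinducer-2 is absent, so PexE is inactive.
No repressor is bound and QuvA is active, so *haxH* is transcribed.
So HaxH is produced and active.
With repressor LutK bound, *holR* is not transcribed.
So HolR is not produced.
Cu²⁺ is absent, so GixG is inactive.
Diaminopimelate is absent, so OxaM is inactive.
Required activator HolR is absent, so *holF* is not transcribed.
→ *holF* is OFF in B.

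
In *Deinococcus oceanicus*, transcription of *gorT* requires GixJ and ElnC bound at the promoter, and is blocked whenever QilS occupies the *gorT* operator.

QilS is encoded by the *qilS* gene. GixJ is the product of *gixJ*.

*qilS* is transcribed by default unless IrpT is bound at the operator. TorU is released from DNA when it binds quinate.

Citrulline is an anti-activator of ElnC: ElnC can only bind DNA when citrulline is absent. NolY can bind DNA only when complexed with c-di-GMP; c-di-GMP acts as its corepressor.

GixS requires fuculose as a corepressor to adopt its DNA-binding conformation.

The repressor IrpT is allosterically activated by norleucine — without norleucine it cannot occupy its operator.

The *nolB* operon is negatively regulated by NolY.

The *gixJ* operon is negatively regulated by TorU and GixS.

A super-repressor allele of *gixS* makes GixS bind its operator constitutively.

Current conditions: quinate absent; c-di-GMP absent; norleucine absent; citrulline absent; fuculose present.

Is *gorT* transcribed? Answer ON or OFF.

Norleucine is absent, so IrpT is inactive.
With no repressor bound, *qilS* is transcribed.
So QilS is produced and active.
Quinate is absent, so TorU is active.
GixS is constitutively active in this strain.
With repressor TorU bound, *gixJ* is not transcribed.
So GixJ is not produced.
Citrulline is absent, so ElnC is active.
With repressor QilS bound, *gorT* is not transcribed.

OFF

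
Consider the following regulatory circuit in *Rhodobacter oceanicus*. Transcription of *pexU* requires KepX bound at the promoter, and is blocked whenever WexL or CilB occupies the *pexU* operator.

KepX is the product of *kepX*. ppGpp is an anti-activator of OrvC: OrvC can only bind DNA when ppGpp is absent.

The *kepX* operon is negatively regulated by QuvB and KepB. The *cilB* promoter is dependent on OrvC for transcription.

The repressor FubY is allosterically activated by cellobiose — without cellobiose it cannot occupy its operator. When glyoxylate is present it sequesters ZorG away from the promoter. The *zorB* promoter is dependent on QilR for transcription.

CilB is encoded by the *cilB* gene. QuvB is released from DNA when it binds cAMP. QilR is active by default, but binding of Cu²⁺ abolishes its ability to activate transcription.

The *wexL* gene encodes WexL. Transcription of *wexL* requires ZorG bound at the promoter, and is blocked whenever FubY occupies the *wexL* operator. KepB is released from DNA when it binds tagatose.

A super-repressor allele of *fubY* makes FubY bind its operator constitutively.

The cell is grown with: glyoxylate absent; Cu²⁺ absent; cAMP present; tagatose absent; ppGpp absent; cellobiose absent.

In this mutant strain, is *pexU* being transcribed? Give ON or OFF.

OFF

FubY is constitutively active in this strain.
Glyoxylate is absent, so ZorG is active.
With repressor FubY bound, *wexL* is not transcribed.
So WexL is not produced.
cAMP is present, so QuvB is inactive.
Tagatose is absent, so KepB is active.
With repressor KepB bound, *kepX* is not transcribed.
So KepX is not produced.
ppGpp is absent, so OrvC is active.
No repressor is bound and OrvC is active, so *cilB* is transcribed.
So CilB is produced and active.
With repressor CilB bound, *pexU* is not transcribed.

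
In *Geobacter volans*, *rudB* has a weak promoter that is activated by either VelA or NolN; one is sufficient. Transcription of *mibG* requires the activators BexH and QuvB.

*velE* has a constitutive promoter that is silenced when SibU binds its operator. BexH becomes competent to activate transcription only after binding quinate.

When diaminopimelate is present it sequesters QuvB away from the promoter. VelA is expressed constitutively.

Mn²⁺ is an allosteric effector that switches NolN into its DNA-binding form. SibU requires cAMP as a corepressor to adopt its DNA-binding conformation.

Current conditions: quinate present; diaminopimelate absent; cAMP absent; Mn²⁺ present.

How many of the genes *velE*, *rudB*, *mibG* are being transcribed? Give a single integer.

3

cAMP is absent, so SibU is inactive.
With no repressor bound, *velE* is transcribed.
→ *velE* is ON.
VelA is produced constitutively and is active.
Mn²⁺ is present, so NolN is active.
Activator VelA is present, so *rudB* is transcribed.
→ *rudB* is ON.
Quinate is present, so BexH is active.
Diaminopimelate is absent, so QuvB is active.
No repressor is bound and BexH and QuvB are active, so *mibG* is transcribed.
→ *mibG* is ON.
3 of the 3 genes are transcribed.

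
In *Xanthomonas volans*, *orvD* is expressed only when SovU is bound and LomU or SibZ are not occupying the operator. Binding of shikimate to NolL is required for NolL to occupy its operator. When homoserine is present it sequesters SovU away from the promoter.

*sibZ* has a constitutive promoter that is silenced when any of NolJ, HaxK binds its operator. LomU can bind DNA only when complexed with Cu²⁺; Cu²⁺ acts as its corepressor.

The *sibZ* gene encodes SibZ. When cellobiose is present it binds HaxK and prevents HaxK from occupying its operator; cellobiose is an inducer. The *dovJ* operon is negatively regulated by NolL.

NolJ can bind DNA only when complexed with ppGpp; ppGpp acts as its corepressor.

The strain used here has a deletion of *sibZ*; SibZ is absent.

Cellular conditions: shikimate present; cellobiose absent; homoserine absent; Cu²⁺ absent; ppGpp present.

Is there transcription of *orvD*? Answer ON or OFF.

Cu²⁺ is absent, so LomU is inactive.
SibZ is non-functional in this strain, so it has no effect.
Homoserine is absent, so SovU is active.
No repressor is bound and SovU is active, so *orvD* is transcribed.

ON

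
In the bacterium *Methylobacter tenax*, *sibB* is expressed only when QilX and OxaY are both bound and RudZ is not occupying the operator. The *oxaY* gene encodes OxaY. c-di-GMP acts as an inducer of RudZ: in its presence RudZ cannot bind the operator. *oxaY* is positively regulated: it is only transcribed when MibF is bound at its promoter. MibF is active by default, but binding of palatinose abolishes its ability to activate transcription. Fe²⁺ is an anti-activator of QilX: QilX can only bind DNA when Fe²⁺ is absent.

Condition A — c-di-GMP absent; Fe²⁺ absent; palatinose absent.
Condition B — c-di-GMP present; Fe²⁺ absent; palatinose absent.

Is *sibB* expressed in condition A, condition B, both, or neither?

B only

Condition A:
c-di-GMP is absent, so RudZ is active.
Fe²⁺ is absent, so QilX is active.
Palatinose is absent, so MibF is active.
No repressor is bound and MibF is active, so *oxaY* is transcribed.
So OxaY is produced and active.
With repressor RudZ bound, *sibB* is not transcribed.
→ *sibB* is OFF in A.
Condition B:
c-di-GMP is present, so RudZ is inactive.
Fe²⁺ is absent, so QilX is active.
Palatinose is absent, so MibF is active.
No repressor is bound and MibF is active, so *oxaY* is transcribed.
So OxaY is produced and active.
No repressor is bound and QilX and OxaY are active, so *sibB* is transcribed.
→ *sibB* is ON in B.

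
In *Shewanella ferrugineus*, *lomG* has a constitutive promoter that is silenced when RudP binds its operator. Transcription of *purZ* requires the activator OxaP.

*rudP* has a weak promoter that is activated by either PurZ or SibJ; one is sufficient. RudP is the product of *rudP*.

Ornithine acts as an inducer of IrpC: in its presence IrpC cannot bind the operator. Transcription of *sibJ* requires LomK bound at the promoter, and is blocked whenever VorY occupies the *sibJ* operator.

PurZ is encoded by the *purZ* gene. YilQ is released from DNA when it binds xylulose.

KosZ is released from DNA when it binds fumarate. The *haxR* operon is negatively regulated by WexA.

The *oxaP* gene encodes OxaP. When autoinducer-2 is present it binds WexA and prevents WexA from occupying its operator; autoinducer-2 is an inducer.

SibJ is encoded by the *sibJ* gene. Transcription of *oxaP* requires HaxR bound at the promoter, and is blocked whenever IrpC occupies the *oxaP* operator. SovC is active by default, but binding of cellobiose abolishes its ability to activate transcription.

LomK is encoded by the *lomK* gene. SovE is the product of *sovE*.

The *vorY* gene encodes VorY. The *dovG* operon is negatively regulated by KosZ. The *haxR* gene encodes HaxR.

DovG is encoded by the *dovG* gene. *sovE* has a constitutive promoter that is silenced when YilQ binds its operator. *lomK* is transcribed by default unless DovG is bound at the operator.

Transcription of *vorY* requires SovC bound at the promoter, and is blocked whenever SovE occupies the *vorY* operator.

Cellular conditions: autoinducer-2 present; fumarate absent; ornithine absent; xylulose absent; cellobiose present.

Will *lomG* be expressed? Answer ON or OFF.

Autoinducer-2 is present, so WexA is inactive.
With no repressor bound, *haxR* is transcribed.
So HaxR is produced and active.
Ornithine is absent, so IrpC is active.
With repressor IrpC bound, *oxaP* is not transcribed.
So OxaP is not produced.
Required activator OxaP is absent, so *purZ* is not transcribed.
So PurZ is not produced.
Xylulose is absent, so YilQ is active.
With repressor YilQ bound, *sovE* is not transcribed.
So SovE is not produced.
Cellobiose is present, so SovC is inactive.
Required activator SovC is absent, so *vorY* is not transcribed.
So VorY is not produced.
Fumarate is absent, so KosZ is active.
With repressor KosZ bound, *dovG* is not transcribed.
So DovG is not produced.
With no repressor bound, *lomK* is transcribed.
So LomK is produced and active.
No repressor is bound and LomK is active, so *sibJ* is transcribed.
So SibJ is produced and active.
Activator SibJ is present, so *rudP* is transcribed.
So RudP is produced and active.
With repressor RudP bound, *lomG* is not transcribed.

OFF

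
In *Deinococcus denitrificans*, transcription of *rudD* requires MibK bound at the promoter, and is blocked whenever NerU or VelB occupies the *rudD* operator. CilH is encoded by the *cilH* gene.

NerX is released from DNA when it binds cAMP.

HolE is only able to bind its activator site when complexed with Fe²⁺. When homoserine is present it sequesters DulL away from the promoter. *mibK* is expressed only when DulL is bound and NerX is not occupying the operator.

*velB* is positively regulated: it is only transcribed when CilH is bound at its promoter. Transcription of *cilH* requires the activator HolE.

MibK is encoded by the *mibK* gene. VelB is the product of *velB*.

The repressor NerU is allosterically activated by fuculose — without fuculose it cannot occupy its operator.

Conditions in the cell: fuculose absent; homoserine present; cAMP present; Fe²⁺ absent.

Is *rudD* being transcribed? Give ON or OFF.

cAMP is present, so NerX is inactive.
Homoserine is present, so DulL is inactive.
Required activator DulL is absent, so *mibK* is not transcribed.
So MibK is not produced.
Fuculose is absent, so NerU is inactive.
Fe²⁺ is absent, so HolE is inactive.
Required activator HolE is absent, so *cilH* is not transcribed.
So CilH is not produced.
Required activator CilH is absent, so *velB* is not transcribed.
So VelB is not produced.
Required activator MibK is absent, so *rudD* is not transcribed.

OFF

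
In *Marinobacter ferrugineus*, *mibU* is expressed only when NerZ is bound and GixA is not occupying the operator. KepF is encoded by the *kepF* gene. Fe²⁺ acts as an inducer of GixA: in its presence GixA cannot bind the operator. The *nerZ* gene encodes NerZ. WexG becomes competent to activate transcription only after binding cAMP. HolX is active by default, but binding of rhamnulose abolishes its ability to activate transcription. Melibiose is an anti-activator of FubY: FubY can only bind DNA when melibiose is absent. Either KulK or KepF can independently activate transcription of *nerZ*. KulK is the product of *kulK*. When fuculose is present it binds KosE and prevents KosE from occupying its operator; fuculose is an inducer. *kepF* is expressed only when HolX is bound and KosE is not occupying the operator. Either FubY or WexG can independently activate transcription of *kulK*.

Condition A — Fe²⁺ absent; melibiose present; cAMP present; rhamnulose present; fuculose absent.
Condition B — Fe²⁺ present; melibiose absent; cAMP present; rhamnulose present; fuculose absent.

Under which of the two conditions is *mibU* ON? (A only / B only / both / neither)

Condition A:
Fe²⁺ is absent, so GixA is active.
Melibiose is present, so FubY is inactive.
cAMP is present, so WexG is active.
Activator WexG is present, so *kulK* is transcribed.
So KulK is produced and active.
Rhamnulose is present, so HolX is inactive.
Fuculose is absent, so KosE is active.
With repressor KosE bound, *kepF* is not transcribed.
So KepF is not produced.
Activator KulK is present, so *nerZ* is transcribed.
So NerZ is produced and active.
With repressor GixA bound, *mibU* is not transcribed.
→ *mibU* is OFF in A.
Condition B:
Fe²⁺ is present, so GixA is inactive.
Melibiose is absent, so FubY is active.
cAMP is present, so WexG is active.
Activator FubY is present, so *kulK* is transcribed.
So KulK is produced and active.
Rhamnulose is present, so HolX is inactive.
Fuculose is absent, so KosE is active.
With repressor KosE bound, *kepF* is not transcribed.
So KepF is not produced.
Activator KulK is present, so *nerZ* is transcribed.
So NerZ is produced and active.
No repressor is bound and NerZ is active, so *mibU* is transcribed.
→ *mibU* is ON in B.

B only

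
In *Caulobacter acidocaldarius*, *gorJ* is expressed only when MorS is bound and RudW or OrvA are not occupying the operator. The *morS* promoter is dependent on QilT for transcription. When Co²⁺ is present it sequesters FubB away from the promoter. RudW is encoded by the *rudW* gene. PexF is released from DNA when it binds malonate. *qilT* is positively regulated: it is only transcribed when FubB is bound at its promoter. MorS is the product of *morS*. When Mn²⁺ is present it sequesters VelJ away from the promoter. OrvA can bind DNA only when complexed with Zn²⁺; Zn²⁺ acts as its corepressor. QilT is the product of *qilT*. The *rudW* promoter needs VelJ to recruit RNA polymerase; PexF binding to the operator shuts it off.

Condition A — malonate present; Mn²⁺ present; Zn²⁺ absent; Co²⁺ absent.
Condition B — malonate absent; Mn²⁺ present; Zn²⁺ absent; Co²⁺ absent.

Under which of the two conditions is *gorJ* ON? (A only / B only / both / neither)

Condition A:
Malonate is present, so PexF is inactive.
Mn²⁺ is present, so VelJ is inactive.
Required activator VelJ is absent, so *rudW* is not transcribed.
So RudW is not produced.
Zn²⁺ is absent, so OrvA is inactive.
Co²⁺ is absent, so FubB is active.
No repressor is bound and FubB is active, so *qilT* is transcribed.
So QilT is produced and active.
No repressor is bound and QilT is active, so *morS* is transcribed.
So MorS is produced and active.
No repressor is bound and MorS is active, so *gorJ* is transcribed.
→ *gorJ* is ON in A.
Condition B:
Malonate is absent, so PexF is active.
Mn²⁺ is present, so VelJ is inactive.
With repressor PexF bound, *rudW* is not transcribed.
So RudW is not produced.
Zn²⁺ is absent, so OrvA is inactive.
Co²⁺ is absent, so FubB is active.
No repressor is bound and FubB is active, so *qilT* is transcribed.
So QilT is produced and active.
No repressor is bound and QilT is active, so *morS* is transcribed.
So MorS is produced and active.
No repressor is bound and MorS is active, so *gorJ* is transcribed.
→ *gorJ* is ON in B.

both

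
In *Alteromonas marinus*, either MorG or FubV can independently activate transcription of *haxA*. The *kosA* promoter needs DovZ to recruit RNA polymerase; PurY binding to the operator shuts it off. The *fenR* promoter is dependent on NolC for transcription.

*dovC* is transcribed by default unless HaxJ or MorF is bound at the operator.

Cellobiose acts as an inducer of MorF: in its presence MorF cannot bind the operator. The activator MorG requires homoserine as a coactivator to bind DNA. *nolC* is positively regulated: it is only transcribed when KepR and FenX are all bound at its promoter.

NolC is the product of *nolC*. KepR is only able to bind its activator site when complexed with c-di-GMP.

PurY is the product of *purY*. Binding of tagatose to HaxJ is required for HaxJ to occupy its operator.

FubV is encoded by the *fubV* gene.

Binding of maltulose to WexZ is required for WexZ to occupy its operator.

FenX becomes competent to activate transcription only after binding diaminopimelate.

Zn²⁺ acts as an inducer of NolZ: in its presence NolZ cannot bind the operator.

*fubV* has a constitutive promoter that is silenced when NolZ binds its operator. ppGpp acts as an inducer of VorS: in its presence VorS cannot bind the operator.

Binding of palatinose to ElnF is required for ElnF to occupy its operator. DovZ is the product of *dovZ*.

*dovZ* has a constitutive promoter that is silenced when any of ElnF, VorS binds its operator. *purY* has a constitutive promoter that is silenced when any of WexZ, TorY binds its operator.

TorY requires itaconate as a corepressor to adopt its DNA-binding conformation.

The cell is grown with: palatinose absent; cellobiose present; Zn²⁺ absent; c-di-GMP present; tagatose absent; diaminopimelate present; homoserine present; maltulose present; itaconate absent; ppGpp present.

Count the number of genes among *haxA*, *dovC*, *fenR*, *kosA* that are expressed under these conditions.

4

Homoserine is present, so MorG is active.
Zn²⁺ is absent, so NolZ is active.
With repressor NolZ bound, *fubV* is not transcribed.
So FubV is not produced.
Activator MorG is present, so *haxA* is transcribed.
→ *haxA* is ON.
Tagatose is absent, so HaxJ is inactive.
Cellobiose is present, so MorF is inactive.
With no repressor bound, *dovC* is transcribed.
→ *dovC* is ON.
c-di-GMP is present, so KepR is active.
Diaminopimelate is present, so FenX is active.
No repressor is bound and KepR and FenX are active, so *nolC* is transcribed.
So NolC is produced and active.
No repressor is bound and NolC is active, so *fenR* is transcribed.
→ *fenR* is ON.
Palatinose is absent, so ElnF is inactive.
ppGpp is present, so VorS is inactive.
With no repressor bound, *dovZ* is transcribed.
So DovZ is produced and active.
Maltulose is present, so WexZ is active.
Itaconate is absent, so TorY is inactive.
With repressor WexZ bound, *purY* is not transcribed.
So PurY is not produced.
No repressor is bound and DovZ is active, so *kosA* is transcribed.
→ *kosA* is ON.
4 of the 4 genes are transcribed.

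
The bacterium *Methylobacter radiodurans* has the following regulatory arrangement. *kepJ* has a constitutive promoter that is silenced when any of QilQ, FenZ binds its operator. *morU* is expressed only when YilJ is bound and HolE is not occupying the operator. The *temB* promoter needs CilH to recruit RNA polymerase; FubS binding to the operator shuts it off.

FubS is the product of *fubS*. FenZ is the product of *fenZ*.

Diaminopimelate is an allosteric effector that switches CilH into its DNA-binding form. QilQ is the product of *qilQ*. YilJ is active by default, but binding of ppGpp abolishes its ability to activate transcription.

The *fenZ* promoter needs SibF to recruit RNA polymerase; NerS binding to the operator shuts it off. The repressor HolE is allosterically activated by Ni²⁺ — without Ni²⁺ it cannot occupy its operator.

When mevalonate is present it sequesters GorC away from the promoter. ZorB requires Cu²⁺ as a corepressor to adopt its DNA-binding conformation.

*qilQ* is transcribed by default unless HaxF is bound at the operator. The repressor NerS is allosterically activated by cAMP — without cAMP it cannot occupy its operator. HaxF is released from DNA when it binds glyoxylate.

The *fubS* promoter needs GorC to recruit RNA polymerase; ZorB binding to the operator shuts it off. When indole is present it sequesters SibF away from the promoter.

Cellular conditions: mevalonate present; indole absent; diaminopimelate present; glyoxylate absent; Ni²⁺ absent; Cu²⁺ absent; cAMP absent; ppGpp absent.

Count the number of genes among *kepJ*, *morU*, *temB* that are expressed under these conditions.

2

Glyoxylate is absent, so HaxF is active.
With repressor HaxF bound, *qilQ* is not transcribed.
So QilQ is not produced.
Indole is absent, so SibF is active.
cAMP is absent, so NerS is inactive.
No repressor is bound and SibF is active, so *fenZ* is transcribed.
So FenZ is produced and active.
With repressor FenZ bound, *kepJ* is not transcribed.
→ *kepJ* is OFF.
ppGpp is absent, so YilJ is active.
Ni²⁺ is absent, so HolE is inactive.
No repressor is bound and YilJ is active, so *morU* is transcribed.
→ *morU* is ON.
Diaminopimelate is present, so CilH is active.
Cu²⁺ is absent, so ZorB is inactive.
Mevalonate is present, so GorC is inactive.
Required activator GorC is absent, so *fubS* is not transcribed.
So FubS is not produced.
No repressor is bound and CilH is active, so *temB* is transcribed.
→ *temB* is ON.
2 of the 3 genes are transcribed.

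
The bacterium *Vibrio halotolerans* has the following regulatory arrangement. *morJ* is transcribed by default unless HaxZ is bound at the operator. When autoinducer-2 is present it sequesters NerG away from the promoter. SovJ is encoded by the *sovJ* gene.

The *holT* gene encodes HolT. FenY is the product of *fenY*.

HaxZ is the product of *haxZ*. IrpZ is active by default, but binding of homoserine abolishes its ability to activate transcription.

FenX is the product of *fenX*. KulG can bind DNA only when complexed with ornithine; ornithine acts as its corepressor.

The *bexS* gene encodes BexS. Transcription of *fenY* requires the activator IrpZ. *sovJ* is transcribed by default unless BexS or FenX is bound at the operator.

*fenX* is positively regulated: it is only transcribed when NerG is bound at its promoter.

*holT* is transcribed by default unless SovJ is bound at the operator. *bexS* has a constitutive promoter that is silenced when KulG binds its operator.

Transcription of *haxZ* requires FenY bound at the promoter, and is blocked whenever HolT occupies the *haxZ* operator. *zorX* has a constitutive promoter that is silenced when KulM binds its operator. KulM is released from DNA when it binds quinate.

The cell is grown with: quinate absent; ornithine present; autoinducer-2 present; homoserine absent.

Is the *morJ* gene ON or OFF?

OFF

Ornithine is present, so KulG is active.
With repressor KulG bound, *bexS* is not transcribed.
So BexS is not produced.
Autoinducer-2 is present, so NerG is inactive.
Required activator NerG is absent, so *fenX* is not transcribed.
So FenX is not produced.
With no repressor bound, *sovJ* is transcribed.
So SovJ is produced and active.
With repressor SovJ bound, *holT* is not transcribed.
So HolT is not produced.
Homoserine is absent, so IrpZ is active.
No repressor is bound and IrpZ is active, so *fenY* is transcribed.
So FenY is produced and active.
No repressor is bound and FenY is active, so *haxZ* is transcribed.
So HaxZ is produced and active.
With repressor HaxZ bound, *morJ* is not transcribed.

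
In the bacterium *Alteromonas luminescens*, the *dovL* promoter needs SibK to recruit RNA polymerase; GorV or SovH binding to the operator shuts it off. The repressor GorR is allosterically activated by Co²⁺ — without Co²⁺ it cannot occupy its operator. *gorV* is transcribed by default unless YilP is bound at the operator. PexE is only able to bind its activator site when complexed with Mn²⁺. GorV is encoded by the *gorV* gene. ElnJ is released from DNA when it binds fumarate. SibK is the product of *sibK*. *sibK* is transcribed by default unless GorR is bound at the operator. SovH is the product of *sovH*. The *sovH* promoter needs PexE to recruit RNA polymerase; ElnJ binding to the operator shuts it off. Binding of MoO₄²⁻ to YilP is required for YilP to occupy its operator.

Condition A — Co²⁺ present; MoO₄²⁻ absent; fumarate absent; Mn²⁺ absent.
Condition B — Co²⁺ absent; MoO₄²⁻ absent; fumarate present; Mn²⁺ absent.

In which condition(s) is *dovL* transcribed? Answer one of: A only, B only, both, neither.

Condition A:
Co²⁺ is present, so GorR is active.
With repressor GorR bound, *sibK* is not transcribed.
So SibK is not produced.
MoO₄²⁻ is absent, so YilP is inactive.
With no repressor bound, *gorV* is transcribed.
So GorV is produced and active.
Fumarate is absent, so ElnJ is active.
Mn²⁺ is absent, so PexE is inactive.
With repressor ElnJ bound, *sovH* is not transcribed.
So SovH is not produced.
With repressor GorV bound, *dovL* is not transcribed.
→ *dovL* is OFF in A.
Condition B:
Co²⁺ is absent, so GorR is inactive.
With no repressor bound, *sibK* is transcribed.
So SibK is produced and active.
MoO₄²⁻ is absent, so YilP is inactive.
With no repressor bound, *gorV* is transcribed.
So GorV is produced and active.
Fumarate is present, so ElnJ is inactive.
Mn²⁺ is absent, so PexE is inactive.
Required activator PexE is absent, so *sovH* is not transcribed.
So SovH is not produced.
With repressor GorV bound, *dovL* is not transcribed.
→ *dovL* is OFF in B.

neither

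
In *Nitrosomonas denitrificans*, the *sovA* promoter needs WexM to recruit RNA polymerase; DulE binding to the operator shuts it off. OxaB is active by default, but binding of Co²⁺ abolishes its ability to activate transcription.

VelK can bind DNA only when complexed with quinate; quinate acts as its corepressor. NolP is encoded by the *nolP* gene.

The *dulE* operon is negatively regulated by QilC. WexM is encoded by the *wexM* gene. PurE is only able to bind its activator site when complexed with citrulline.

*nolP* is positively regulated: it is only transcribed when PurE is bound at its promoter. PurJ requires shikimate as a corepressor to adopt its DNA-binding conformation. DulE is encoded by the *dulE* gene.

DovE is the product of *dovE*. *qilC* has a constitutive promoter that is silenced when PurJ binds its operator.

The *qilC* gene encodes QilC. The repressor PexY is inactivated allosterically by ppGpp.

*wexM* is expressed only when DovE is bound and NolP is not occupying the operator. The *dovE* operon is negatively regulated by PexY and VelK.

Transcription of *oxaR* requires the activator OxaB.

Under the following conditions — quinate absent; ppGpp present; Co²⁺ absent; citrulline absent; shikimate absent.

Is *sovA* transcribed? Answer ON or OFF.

Shikimate is absent, so PurJ is inactive.
With no repressor bound, *qilC* is transcribed.
So QilC is produced and active.
With repressor QilC bound, *dulE* is not transcribed.
So DulE is not produced.
Citrulline is absent, so PurE is inactive.
Required activator PurE is absent, so *nolP* is not transcribed.
So NolP is not produced.
ppGpp is present, so PexY is inactive.
Quinate is absent, so VelK is inactive.
With no repressor bound, *dovE* is transcribed.
So DovE is produced and active.
No repressor is bound and DovE is active, so *wexM* is transcribed.
So WexM is produced and active.
No repressor is bound and WexM is active, so *sovA* is transcribed.

ON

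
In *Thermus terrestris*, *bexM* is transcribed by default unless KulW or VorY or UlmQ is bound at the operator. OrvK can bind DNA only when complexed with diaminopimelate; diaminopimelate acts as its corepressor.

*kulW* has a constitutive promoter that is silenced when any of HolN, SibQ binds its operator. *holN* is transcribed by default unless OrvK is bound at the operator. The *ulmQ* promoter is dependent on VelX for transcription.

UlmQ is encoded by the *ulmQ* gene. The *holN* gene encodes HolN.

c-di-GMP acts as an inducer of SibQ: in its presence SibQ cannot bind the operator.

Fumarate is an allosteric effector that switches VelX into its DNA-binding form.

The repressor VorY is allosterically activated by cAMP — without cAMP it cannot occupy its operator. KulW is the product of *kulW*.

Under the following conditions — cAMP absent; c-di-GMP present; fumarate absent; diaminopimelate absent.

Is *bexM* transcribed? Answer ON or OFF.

ON

Diaminopimelate is absent, so OrvK is inactive.
With no repressor bound, *holN* is transcribed.
So HolN is produced and active.
c-di-GMP is present, so SibQ is inactive.
With repressor HolN bound, *kulW* is not transcribed.
So KulW is not produced.
cAMP is absent, so VorY is inactive.
Fumarate is absent, so VelX is inactive.
Required activator VelX is absent, so *ulmQ* is not transcribed.
So UlmQ is not produced.
With no repressor bound, *bexM* is transcribed.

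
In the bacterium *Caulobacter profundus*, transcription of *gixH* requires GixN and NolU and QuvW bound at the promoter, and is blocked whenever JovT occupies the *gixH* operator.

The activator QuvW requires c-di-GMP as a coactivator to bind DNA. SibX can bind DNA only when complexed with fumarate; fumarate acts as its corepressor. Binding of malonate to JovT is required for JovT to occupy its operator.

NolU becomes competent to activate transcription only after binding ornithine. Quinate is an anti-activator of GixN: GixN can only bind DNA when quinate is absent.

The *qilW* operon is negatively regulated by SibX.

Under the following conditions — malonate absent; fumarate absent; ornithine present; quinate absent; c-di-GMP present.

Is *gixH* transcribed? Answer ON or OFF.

Quinate is absent, so GixN is active.
Ornithine is present, so NolU is active.
c-di-GMP is present, so QuvW is active.
Malonate is absent, so JovT is inactive.
No repressor is bound and GixN and NolU and QuvW are active, so *gixH* is transcribed.

ON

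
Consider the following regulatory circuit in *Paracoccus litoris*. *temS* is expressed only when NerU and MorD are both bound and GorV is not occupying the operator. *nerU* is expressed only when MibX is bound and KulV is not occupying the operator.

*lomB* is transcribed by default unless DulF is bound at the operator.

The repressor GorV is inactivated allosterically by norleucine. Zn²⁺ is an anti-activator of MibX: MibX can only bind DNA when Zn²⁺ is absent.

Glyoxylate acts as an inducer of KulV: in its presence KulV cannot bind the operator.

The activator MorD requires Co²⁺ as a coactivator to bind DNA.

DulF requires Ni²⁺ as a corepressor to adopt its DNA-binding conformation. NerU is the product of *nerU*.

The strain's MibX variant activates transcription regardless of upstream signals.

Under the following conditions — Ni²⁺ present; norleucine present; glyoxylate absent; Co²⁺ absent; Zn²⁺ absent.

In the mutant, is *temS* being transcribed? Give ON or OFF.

OFF

MibX is constitutively active in this strain.
Glyoxylate is absent, so KulV is active.
With repressor KulV bound, *nerU* is not transcribed.
So NerU is not produced.
Co²⁺ is absent, so MorD is inactive.
Norleucine is present, so GorV is inactive.
Required activator NerU is absent, so *temS* is not transcribed.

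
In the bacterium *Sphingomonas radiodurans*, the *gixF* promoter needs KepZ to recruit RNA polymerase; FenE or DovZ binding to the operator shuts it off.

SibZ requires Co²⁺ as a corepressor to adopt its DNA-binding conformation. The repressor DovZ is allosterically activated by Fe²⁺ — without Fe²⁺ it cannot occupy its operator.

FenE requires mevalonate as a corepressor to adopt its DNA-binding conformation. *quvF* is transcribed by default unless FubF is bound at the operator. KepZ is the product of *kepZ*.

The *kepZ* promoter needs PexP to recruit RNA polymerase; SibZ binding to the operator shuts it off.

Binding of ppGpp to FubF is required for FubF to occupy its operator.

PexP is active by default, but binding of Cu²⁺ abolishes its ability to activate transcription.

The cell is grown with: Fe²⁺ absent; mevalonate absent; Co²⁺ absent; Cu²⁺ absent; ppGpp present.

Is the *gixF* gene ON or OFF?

ON

Co²⁺ is absent, so SibZ is inactive.
Cu²⁺ is absent, so PexP is active.
No repressor is bound and PexP is active, so *kepZ* is transcribed.
So KepZ is produced and active.
Mevalonate is absent, so FenE is inactive.
Fe²⁺ is absent, so DovZ is inactive.
No repressor is bound and KepZ is active, so *gixF* is transcribed.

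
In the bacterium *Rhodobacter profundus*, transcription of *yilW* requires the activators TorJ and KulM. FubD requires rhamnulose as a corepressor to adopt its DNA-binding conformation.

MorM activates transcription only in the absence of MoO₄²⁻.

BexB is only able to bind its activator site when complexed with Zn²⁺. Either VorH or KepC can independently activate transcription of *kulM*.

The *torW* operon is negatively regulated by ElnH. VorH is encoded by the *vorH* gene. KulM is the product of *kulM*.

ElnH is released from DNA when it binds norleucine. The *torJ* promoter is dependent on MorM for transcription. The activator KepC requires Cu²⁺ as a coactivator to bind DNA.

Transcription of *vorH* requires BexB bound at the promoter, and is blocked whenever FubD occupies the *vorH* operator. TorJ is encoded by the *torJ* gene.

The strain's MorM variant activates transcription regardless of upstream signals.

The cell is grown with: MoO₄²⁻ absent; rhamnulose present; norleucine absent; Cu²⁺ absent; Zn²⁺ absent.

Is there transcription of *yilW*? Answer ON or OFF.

MorM is constitutively active in this strain.
No repressor is bound and MorM is active, so *torJ* is transcribed.
So TorJ is produced and active.
Zn²⁺ is absent, so BexB is inactive.
Rhamnulose is present, so FubD is active.
With repressor FubD bound, *vorH* is not transcribed.
So VorH is not produced.
Cu²⁺ is absent, so KepC is inactive.
No activator is available at the *kulM* promoter, so *kulM* is not transcribed.
So KulM is not produced.
Required activator KulM is absent, so *yilW* is not transcribed.

OFF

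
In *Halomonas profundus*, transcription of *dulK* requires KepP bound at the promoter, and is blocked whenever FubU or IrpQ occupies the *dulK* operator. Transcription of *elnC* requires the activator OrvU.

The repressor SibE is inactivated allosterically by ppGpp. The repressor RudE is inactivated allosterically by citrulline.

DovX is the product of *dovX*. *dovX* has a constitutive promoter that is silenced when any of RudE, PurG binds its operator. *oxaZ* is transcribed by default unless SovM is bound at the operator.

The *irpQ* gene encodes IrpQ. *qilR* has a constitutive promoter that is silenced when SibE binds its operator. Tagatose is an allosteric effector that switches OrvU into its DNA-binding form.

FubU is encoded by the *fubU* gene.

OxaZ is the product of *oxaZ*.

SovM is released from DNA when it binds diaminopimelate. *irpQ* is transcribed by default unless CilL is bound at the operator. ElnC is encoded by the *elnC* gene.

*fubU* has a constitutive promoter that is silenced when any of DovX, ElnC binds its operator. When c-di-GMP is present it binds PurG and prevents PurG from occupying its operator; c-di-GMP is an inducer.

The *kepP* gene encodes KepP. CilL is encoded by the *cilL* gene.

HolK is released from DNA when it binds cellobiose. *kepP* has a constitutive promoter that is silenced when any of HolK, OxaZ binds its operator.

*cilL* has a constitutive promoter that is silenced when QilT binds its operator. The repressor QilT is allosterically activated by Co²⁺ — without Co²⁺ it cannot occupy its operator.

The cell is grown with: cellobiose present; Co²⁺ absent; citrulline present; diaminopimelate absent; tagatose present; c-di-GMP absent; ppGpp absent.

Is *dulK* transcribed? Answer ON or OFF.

Citrulline is present, so RudE is inactive.
c-di-GMP is absent, so PurG is active.
With repressor PurG bound, *dovX* is not transcribed.
So DovX is not produced.
Tagatose is present, so OrvU is active.
No repressor is bound and OrvU is active, so *elnC* is transcribed.
So ElnC is produced and active.
With repressor ElnC bound, *fubU* is not transcribed.
So FubU is not produced.
Co²⁺ is absent, so QilT is inactive.
With no repressor bound, *cilL* is transcribed.
So CilL is produced and active.
With repressor CilL bound, *irpQ* is not transcribed.
So IrpQ is not produced.
Cellobiose is present, so HolK is inactive.
Diaminopimelate is absent, so SovM is active.
With repressor SovM bound, *oxaZ* is not transcribed.
So OxaZ is not produced.
With no repressor bound, *kepP* is transcribed.
So KepP is produced and active.
No repressor is bound and KepP is active, so *dulK* is transcribed.

ON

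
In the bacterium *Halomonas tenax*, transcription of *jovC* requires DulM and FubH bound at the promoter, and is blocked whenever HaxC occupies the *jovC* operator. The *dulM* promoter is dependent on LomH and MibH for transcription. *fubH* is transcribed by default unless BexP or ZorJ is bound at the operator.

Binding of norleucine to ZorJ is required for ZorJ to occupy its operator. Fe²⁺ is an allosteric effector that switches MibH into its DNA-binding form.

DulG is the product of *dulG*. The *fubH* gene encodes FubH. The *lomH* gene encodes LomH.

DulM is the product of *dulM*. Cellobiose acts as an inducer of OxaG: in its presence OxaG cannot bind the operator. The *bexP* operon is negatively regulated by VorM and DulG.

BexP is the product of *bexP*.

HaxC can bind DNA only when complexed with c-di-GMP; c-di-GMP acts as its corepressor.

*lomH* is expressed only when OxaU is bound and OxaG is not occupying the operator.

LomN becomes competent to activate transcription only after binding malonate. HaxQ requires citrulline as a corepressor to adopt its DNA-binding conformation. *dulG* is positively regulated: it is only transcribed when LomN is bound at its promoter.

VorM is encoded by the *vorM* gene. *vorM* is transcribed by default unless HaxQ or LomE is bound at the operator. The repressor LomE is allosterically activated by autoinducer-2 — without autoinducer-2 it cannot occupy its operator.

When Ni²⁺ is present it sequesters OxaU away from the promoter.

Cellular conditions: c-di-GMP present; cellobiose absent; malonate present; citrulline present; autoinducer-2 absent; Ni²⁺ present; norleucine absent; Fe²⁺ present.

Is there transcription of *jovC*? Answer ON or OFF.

OFF

Cellobiose is absent, so OxaG is active.
Ni²⁺ is present, so OxaU is inactive.
With repressor OxaG bound, *lomH* is not transcribed.
So LomH is not produced.
Fe²⁺ is present, so MibH is active.
Required activator LomH is absent, so *dulM* is not transcribed.
So DulM is not produced.
Citrulline is present, so HaxQ is active.
Autoinducer-2 is absent, so LomE is inactive.
With repressor HaxQ bound, *vorM* is not transcribed.
So VorM is not produced.
Malonate is present, so LomN is active.
No repressor is bound and LomN is active, so *dulG* is transcribed.
So DulG is produced and active.
With repressor DulG bound, *bexP* is not transcribed.
So BexP is not produced.
Norleucine is absent, so ZorJ is inactive.
With no repressor bound, *fubH* is transcribed.
So FubH is produced and active.
c-di-GMP is present, so HaxC is active.
With repressor HaxC bound, *jovC* is not transcribed.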